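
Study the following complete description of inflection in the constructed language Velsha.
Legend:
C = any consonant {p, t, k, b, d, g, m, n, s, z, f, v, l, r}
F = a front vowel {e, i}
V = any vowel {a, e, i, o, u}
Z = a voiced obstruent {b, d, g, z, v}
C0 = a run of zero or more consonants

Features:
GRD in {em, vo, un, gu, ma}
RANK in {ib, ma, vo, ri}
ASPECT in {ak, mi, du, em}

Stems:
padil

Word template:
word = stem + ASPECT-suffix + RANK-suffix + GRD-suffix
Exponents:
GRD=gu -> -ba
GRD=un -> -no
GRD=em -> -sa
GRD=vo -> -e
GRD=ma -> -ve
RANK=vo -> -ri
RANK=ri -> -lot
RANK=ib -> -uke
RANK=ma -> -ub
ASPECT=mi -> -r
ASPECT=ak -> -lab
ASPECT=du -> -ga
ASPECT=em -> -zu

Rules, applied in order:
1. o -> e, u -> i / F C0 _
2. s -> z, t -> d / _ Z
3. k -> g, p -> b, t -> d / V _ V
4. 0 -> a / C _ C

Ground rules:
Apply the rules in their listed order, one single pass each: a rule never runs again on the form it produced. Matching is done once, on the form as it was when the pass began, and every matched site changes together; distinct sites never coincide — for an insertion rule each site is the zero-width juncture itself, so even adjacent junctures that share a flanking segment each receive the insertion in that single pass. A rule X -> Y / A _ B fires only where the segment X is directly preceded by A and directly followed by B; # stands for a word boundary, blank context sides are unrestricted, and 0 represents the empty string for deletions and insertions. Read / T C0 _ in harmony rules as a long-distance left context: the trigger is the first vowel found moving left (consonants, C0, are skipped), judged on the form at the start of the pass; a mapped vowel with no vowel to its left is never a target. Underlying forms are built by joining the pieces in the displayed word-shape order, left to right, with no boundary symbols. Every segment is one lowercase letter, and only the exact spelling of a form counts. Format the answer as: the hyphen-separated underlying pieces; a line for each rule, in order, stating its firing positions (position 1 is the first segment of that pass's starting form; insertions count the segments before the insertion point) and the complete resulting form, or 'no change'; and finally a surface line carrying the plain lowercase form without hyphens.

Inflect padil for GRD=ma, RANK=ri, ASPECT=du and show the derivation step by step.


underlying: padil-ga-lot-ve
1. o -> e, u -> i / F C0 _: no change
2. s -> z, t -> d / _ Z: fires at position(s) 10: padilgalodve
3. k -> g, p -> b, t -> d / V _ V: no change
4. 0 -> a / C _ C: inserts after position(s) 5, 10: padilagalodave
surface: padilagalodave


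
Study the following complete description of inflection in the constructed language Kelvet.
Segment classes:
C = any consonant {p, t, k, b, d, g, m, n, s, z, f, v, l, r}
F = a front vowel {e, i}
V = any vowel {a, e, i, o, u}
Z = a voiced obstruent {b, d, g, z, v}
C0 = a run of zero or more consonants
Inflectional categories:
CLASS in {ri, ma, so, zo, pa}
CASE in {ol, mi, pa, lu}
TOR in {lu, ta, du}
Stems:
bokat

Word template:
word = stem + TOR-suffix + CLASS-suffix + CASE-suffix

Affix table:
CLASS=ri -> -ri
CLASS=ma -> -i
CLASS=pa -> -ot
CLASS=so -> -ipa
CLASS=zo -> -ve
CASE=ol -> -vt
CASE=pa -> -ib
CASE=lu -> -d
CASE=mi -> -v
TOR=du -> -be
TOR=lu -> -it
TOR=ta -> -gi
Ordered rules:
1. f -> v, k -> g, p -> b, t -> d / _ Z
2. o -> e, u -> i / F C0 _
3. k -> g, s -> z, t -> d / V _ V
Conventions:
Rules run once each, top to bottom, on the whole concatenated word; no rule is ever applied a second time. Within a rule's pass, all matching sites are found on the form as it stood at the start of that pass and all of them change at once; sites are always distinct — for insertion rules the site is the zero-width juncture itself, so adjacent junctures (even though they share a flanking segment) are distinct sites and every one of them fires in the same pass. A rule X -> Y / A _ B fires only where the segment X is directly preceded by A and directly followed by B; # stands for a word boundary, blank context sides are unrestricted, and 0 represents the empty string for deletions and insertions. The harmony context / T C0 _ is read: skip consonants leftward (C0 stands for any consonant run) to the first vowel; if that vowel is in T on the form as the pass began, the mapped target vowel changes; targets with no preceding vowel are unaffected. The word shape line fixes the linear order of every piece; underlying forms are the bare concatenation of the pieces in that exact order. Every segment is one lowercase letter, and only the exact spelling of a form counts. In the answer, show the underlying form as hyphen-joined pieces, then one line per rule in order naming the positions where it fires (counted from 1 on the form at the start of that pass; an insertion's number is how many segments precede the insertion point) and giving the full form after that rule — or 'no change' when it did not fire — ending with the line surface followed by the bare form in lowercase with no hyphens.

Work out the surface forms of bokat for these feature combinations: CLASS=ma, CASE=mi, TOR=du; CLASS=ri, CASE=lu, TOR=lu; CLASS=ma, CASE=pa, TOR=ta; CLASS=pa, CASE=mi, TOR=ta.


cell CLASS=ma, CASE=mi, TOR=du:
underlying: bokat-be-i-v
1. f -> v, k -> g, p -> b, t -> d / _ Z: fires at position(s) 5: bokadbeiv
2. o -> e, u -> i / F C0 _: no change
3. k -> g, s -> z, t -> d / V _ V: fires at position(s) 3: bogadbeiv
surface: bogadbeiv

cell CLASS=ri, CASE=lu, TOR=lu:
underlying: bokat-it-ri-d
1. f -> v, k -> g, p -> b, t -> d / _ Z: no change
2. o -> e, u -> i / F C0 _: no change
3. k -> g, s -> z, t -> d / V _ V: fires at position(s) 3, 5: bogaditrid
surface: bogaditrid

cell CLASS=ma, CASE=pa, TOR=ta:
underlying: bokat-gi-i-ib
1. f -> v, k -> g, p -> b, t -> d / _ Z: fires at position(s) 5: bokadgiiib
2. o -> e, u -> i / F C0 _: no change
3. k -> g, s -> z, t -> d / V _ V: fires at position(s) 3: bogadgiiib
surface: bogadgiiib

cell CLASS=pa, CASE=mi, TOR=ta:
underlying: bokat-gi-ot-v
1. f -> v, k -> g, p -> b, t -> d / _ Z: fires at position(s) 5, 9: bokadgiodv
2. o -> e, u -> i / F C0 _: fires at position(s) 8: bokadgiedv
3. k -> g, s -> z, t -> d / V _ V: fires at position(s) 3: bogadgiedv
surface: bogadgiedv


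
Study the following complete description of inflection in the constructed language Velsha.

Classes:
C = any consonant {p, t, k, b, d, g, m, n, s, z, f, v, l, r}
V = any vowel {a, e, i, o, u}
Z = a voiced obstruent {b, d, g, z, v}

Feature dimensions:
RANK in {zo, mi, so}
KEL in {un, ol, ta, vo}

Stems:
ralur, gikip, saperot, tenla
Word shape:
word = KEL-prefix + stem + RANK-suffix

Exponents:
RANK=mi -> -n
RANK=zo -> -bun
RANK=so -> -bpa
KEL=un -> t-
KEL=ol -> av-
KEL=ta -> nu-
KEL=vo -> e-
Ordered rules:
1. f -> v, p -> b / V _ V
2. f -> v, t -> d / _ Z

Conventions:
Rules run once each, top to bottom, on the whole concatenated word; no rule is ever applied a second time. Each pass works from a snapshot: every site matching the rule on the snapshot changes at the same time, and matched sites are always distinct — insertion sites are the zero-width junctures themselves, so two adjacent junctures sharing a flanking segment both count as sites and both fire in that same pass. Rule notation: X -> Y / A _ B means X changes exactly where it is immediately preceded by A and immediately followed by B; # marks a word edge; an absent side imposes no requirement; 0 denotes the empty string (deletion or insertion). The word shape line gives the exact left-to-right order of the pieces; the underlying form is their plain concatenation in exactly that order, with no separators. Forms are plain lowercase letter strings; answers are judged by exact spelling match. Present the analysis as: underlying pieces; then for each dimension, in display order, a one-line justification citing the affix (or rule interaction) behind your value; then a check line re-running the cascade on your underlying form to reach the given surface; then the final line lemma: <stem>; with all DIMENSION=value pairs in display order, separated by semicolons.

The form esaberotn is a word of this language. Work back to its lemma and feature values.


underlying: e-saperot-n
RANK=mi - signalled by the affix -n
KEL=vo - signalled by the affix e-
check: esaperotn -> esaberotn -> esaberotn
lemma: saperot; RANK=mi; KEL=vo


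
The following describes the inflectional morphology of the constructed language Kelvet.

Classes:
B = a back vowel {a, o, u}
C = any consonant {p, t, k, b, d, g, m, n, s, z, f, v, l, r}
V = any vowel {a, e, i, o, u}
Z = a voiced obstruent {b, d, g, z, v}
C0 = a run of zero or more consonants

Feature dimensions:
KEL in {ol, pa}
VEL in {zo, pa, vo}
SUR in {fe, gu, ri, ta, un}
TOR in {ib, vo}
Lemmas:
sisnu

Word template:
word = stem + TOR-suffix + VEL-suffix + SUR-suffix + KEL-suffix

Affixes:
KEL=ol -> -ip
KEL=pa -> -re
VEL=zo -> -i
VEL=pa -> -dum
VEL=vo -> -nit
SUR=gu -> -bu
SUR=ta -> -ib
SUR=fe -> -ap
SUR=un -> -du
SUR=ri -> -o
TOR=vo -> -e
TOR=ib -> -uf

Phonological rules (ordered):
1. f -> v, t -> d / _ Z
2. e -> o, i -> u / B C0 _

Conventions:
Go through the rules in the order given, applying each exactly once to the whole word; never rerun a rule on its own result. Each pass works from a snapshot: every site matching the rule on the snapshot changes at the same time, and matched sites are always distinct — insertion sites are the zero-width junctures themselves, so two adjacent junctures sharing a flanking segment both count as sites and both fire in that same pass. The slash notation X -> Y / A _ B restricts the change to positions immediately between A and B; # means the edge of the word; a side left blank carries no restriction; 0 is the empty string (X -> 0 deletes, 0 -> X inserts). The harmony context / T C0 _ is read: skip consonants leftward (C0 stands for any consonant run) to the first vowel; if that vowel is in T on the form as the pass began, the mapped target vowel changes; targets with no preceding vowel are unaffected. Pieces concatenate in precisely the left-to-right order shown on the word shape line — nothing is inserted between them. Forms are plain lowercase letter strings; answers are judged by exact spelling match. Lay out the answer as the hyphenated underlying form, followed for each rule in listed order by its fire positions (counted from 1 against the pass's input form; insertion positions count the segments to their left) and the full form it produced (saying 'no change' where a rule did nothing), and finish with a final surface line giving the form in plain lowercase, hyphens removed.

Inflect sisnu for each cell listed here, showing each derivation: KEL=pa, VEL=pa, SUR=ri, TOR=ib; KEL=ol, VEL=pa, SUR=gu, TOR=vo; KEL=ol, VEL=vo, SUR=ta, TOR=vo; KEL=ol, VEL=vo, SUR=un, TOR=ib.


cell KEL=pa, VEL=pa, SUR=ri, TOR=ib:
underlying: sisnu-uf-dum-o-re
1. f -> v, t -> d / _ Z: fires at position(s) 7: sisnuuvdumore
2. e -> o, i -> u / B C0 _: fires at position(s) 13: sisnuuvdumoro
surface: sisnuuvdumoro

cell KEL=ol, VEL=pa, SUR=gu, TOR=vo:
underlying: sisnu-e-dum-bu-ip
1. f -> v, t -> d / _ Z: no change
2. e -> o, i -> u / B C0 _: fires at position(s) 6, 12: sisnuodumbuup
surface: sisnuodumbuup

cell KEL=ol, VEL=vo, SUR=ta, TOR=vo:
underlying: sisnu-e-nit-ib-ip
1. f -> v, t -> d / _ Z: no change
2. e -> o, i -> u / B C0 _: fires at position(s) 6: sisnuonitibip
surface: sisnuonitibip

cell KEL=ol, VEL=vo, SUR=un, TOR=ib:
underlying: sisnu-uf-nit-du-ip
1. f -> v, t -> d / _ Z: fires at position(s) 10: sisnuufnidduip
2. e -> o, i -> u / B C0 _: fires at position(s) 9, 13: sisnuufnudduup
surface: sisnuufnudduup


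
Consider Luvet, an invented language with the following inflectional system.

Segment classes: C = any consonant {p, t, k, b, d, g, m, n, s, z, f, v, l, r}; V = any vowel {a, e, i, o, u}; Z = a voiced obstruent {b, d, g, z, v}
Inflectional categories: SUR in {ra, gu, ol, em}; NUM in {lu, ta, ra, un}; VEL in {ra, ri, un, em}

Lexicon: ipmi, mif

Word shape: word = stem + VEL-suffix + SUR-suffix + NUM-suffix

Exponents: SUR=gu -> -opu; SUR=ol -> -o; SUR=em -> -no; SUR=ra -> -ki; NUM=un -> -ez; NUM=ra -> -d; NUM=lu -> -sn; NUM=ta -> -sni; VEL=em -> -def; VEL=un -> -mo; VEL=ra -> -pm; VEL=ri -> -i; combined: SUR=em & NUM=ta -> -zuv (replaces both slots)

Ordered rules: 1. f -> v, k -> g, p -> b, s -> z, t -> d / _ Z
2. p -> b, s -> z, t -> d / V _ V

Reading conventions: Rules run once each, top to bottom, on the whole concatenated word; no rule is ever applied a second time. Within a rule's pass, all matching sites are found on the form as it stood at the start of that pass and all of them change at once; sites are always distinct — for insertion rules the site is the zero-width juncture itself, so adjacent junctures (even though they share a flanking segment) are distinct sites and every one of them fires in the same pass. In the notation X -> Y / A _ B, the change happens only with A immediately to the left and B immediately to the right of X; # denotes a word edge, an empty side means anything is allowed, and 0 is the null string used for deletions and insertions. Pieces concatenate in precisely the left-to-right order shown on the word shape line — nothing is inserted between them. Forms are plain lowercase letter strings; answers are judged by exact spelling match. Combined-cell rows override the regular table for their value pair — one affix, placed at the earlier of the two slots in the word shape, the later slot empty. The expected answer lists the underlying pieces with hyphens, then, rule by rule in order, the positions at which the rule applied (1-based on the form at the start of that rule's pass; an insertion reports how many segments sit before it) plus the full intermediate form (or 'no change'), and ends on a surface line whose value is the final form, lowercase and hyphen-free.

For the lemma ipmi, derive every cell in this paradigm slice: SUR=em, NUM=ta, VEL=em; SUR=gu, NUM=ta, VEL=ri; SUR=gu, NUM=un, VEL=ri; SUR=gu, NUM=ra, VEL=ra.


cell SUR=em, NUM=ta, VEL=em:
underlying: ipmi-def-zuv
1. f -> v, k -> g, p -> b, s -> z, t -> d / _ Z: fires at position(s) 7: ipmidevzuv
2. p -> b, s -> z, t -> d / V _ V: no change
surface: ipmidevzuv

cell SUR=gu, NUM=ta, VEL=ri:
underlying: ipmi-i-opu-sni
1. f -> v, k -> g, p -> b, s -> z, t -> d / _ Z: no change
2. p -> b, s -> z, t -> d / V _ V: fires at position(s) 7: ipmiiobusni
surface: ipmiiobusni

cell SUR=gu, NUM=un, VEL=ri:
underlying: ipmi-i-opu-ez
1. f -> v, k -> g, p -> b, s -> z, t -> d / _ Z: no change
2. p -> b, s -> z, t -> d / V _ V: fires at position(s) 7: ipmiiobuez
surface: ipmiiobuez

cell SUR=gu, NUM=ra, VEL=ra:
underlying: ipmi-pm-opu-d
1. f -> v, k -> g, p -> b, s -> z, t -> d / _ Z: no change
2. p -> b, s -> z, t -> d / V _ V: fires at position(s) 8: ipmipmobud
surface: ipmipmobud


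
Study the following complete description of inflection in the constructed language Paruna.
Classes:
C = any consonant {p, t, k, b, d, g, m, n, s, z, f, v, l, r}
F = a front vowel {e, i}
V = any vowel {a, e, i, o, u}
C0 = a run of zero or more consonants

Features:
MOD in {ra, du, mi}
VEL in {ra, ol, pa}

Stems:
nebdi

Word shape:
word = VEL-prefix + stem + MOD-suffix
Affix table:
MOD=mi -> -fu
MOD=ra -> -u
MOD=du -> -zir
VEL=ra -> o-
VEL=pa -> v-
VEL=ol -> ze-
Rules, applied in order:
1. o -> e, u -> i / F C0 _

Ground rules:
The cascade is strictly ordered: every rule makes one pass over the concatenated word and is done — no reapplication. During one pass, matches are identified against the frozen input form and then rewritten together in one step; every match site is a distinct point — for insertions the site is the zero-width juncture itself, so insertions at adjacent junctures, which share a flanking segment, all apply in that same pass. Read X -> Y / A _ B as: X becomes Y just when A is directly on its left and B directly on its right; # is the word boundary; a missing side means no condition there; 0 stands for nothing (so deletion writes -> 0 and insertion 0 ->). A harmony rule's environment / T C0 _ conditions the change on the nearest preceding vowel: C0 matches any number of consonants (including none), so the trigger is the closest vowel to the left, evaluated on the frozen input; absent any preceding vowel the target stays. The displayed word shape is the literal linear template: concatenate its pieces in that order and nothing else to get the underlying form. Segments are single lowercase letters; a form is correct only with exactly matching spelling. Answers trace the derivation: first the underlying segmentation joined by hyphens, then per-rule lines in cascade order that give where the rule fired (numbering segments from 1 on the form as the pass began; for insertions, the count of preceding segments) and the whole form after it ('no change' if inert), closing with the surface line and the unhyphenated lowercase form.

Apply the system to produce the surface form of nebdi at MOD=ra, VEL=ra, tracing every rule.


underlying: o-nebdi-u
1. o -> e, u -> i / F C0 _: fires at position(s) 7: onebdii
surface: onebdii


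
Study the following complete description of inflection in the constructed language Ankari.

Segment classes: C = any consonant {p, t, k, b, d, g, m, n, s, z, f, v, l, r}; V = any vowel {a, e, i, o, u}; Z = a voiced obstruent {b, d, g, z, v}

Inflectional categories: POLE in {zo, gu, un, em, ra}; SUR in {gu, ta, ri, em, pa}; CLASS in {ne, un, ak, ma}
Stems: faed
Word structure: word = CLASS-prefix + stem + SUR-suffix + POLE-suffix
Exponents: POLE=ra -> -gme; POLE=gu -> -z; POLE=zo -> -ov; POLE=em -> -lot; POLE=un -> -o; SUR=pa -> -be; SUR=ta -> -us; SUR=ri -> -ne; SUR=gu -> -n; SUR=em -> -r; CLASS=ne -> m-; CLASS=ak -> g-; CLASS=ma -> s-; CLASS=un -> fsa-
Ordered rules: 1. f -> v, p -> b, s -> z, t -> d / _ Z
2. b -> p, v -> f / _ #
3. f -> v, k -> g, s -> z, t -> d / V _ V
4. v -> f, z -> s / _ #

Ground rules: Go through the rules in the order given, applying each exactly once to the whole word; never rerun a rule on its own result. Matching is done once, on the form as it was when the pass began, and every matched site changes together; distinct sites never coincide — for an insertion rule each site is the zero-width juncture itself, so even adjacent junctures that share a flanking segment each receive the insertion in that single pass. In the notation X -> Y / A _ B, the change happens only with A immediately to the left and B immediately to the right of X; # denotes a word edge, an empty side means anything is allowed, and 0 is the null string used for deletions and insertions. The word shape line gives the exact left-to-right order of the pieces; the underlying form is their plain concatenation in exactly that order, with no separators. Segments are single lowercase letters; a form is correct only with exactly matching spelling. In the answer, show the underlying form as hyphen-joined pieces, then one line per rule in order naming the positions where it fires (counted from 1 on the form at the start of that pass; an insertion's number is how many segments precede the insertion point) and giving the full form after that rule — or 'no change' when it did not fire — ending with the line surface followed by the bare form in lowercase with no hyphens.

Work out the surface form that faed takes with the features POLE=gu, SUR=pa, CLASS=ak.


underlying: g-faed-be-z
1. f -> v, p -> b, s -> z, t -> d / _ Z: no change
2. b -> p, v -> f / _ #: no change
3. f -> v, k -> g, s -> z, t -> d / V _ V: no change
4. v -> f, z -> s / _ #: fires at position(s) 8: gfaedbes
surface: gfaedbes


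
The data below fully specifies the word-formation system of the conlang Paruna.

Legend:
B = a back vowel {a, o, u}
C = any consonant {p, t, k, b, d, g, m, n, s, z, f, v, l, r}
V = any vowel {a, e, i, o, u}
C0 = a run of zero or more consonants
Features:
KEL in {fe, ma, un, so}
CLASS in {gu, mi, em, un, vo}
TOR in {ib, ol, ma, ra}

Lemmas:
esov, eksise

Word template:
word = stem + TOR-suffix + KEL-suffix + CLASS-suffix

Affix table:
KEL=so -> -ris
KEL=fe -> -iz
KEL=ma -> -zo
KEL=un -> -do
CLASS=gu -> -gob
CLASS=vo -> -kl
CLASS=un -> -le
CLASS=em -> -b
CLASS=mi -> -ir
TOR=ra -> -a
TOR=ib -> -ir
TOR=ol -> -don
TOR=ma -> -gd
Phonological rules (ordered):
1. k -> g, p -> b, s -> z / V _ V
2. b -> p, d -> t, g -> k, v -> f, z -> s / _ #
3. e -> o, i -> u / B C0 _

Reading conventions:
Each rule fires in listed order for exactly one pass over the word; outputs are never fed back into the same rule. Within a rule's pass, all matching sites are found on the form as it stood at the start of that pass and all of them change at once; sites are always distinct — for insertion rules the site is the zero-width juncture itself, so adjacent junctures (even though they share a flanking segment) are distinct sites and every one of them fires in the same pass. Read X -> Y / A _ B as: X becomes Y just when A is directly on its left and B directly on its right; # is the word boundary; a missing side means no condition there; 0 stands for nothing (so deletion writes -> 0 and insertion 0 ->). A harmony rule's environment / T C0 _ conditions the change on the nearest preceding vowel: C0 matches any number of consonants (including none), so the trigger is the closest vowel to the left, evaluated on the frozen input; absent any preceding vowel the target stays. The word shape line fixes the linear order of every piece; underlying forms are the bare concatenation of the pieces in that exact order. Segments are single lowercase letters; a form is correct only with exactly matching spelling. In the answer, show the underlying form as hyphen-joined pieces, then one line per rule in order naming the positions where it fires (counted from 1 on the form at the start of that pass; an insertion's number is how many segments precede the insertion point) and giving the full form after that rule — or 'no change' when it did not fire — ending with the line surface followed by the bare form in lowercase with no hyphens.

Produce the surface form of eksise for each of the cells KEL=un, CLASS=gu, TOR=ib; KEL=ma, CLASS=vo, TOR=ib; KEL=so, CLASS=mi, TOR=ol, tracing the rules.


cell KEL=un, CLASS=gu, TOR=ib:
underlying: eksise-ir-do-gob
1. k -> g, p -> b, s -> z / V _ V: fires at position(s) 5: eksizeirdogob
2. b -> p, d -> t, g -> k, v -> f, z -> s / _ #: fires at position(s) 13: eksizeirdogop
3. e -> o, i -> u / B C0 _: no change
surface: eksizeirdogop

cell KEL=ma, CLASS=vo, TOR=ib:
underlying: eksise-ir-zo-kl
1. k -> g, p -> b, s -> z / V _ V: fires at position(s) 5: eksizeirzokl
2. b -> p, d -> t, g -> k, v -> f, z -> s / _ #: no change
3. e -> o, i -> u / B C0 _: no change
surface: eksizeirzokl

cell KEL=so, CLASS=mi, TOR=ol:
underlying: eksise-don-ris-ir
1. k -> g, p -> b, s -> z / V _ V: fires at position(s) 5, 12: eksizedonrizir
2. b -> p, d -> t, g -> k, v -> f, z -> s / _ #: no change
3. e -> o, i -> u / B C0 _: fires at position(s) 11: eksizedonruzir
surface: eksizedonruzir


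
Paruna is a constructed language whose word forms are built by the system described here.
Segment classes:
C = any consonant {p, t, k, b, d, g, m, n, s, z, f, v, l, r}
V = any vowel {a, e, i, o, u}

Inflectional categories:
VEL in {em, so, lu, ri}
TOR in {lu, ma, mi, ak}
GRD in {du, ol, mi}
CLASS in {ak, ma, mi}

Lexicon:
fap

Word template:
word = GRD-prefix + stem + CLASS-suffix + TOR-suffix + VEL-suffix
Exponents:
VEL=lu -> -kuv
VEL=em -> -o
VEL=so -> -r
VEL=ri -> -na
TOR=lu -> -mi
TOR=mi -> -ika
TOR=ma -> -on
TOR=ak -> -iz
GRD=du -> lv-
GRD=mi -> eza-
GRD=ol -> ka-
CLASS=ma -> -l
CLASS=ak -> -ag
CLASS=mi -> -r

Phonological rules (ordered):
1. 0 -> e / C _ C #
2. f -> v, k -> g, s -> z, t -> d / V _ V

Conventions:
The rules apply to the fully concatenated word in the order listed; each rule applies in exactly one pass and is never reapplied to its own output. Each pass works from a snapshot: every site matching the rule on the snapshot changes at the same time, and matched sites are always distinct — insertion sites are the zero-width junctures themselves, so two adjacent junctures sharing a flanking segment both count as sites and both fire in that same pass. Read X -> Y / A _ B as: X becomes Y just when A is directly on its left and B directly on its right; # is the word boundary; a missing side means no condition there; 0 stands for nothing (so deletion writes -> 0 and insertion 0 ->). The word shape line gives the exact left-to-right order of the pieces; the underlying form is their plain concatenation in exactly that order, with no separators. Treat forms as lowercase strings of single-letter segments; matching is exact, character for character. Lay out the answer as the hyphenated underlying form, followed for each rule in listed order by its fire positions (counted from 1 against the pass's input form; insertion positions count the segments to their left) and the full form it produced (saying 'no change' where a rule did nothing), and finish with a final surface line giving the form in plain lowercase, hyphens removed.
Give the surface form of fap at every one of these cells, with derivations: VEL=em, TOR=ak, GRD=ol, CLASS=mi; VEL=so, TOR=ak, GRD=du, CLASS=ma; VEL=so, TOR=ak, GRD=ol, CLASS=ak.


cell VEL=em, TOR=ak, GRD=ol, CLASS=mi:
underlying: ka-fap-r-iz-o
1. 0 -> e / C _ C #: no change
2. f -> v, k -> g, s -> z, t -> d / V _ V: fires at position(s) 3: kavaprizo
surface: kavaprizo

cell VEL=so, TOR=ak, GRD=du, CLASS=ma:
underlying: lv-fap-l-iz-r
1. 0 -> e / C _ C #: inserts after position(s) 8: lvfaplizer
2. f -> v, k -> g, s -> z, t -> d / V _ V: no change
surface: lvfaplizer

cell VEL=so, TOR=ak, GRD=ol, CLASS=ak:
underlying: ka-fap-ag-iz-r
1. 0 -> e / C _ C #: inserts after position(s) 9: kafapagizer
2. f -> v, k -> g, s -> z, t -> d / V _ V: fires at position(s) 3: kavapagizer
surface: kavapagizer


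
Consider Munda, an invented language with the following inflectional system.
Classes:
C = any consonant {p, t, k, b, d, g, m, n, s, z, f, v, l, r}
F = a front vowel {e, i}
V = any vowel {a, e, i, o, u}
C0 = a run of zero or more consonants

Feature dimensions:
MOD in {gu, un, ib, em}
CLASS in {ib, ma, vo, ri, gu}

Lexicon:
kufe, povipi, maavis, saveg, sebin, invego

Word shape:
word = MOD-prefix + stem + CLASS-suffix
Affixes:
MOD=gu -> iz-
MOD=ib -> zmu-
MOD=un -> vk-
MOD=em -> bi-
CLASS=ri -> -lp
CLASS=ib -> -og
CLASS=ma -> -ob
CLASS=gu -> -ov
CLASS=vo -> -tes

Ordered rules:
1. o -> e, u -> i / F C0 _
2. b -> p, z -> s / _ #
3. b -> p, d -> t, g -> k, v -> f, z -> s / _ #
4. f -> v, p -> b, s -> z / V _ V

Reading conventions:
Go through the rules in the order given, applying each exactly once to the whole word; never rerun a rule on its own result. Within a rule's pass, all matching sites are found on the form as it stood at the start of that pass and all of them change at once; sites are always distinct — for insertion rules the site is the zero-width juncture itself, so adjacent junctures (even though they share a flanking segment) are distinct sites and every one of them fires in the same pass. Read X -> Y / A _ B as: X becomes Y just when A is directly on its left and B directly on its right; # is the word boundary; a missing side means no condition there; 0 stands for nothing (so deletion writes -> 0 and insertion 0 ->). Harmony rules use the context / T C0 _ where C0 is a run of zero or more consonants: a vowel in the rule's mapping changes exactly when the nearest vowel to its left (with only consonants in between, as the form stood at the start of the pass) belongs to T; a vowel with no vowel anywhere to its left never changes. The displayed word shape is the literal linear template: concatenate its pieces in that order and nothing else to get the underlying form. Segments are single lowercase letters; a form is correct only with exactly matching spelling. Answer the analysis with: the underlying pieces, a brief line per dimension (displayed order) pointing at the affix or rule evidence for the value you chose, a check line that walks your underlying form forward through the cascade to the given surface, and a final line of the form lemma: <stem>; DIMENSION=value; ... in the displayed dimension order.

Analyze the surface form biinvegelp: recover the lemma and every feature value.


underlying: bi-invego-lp
MOD=em - signalled by the affix bi-
CLASS=ri - signalled by the affix -lp
check: biinvegolp -> biinvegelp -> biinvegelp -> biinvegelp -> biinvegelp
lemma: invego; MOD=em; CLASS=ri


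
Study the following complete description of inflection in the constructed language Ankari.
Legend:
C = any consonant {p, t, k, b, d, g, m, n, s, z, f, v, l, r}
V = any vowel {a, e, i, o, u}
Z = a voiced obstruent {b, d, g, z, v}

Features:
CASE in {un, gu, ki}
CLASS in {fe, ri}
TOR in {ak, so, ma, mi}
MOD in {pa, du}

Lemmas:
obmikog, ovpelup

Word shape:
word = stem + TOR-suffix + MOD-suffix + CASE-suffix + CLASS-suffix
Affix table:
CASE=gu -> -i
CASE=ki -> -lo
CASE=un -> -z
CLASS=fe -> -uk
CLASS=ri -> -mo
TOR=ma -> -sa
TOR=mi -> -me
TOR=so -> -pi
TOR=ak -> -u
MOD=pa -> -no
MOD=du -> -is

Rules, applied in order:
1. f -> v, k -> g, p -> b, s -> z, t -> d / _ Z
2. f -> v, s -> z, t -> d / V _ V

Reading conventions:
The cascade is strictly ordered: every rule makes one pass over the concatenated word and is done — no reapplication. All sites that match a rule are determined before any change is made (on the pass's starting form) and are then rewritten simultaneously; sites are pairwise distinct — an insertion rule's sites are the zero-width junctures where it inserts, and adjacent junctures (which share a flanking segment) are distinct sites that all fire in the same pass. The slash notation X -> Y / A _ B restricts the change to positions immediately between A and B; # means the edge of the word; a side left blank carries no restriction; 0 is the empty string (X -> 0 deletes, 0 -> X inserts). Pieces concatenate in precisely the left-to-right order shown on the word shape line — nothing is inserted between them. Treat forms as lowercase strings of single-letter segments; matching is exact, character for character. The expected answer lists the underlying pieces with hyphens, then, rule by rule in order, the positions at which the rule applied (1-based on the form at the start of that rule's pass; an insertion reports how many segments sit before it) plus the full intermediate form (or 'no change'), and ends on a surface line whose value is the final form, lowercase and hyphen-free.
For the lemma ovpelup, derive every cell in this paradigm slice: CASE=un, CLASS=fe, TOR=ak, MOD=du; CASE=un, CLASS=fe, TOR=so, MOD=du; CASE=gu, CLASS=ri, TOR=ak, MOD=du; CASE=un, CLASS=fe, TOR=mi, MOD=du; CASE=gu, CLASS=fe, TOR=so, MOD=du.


cell CASE=un, CLASS=fe, TOR=ak, MOD=du:
underlying: ovpelup-u-is-z-uk
1. f -> v, k -> g, p -> b, s -> z, t -> d / _ Z: fires at position(s) 10: ovpelupuizzuk
2. f -> v, s -> z, t -> d / V _ V: no change
surface: ovpelupuizzuk

cell CASE=un, CLASS=fe, TOR=so, MOD=du:
underlying: ovpelup-pi-is-z-uk
1. f -> v, k -> g, p -> b, s -> z, t -> d / _ Z: fires at position(s) 11: ovpeluppiizzuk
2. f -> v, s -> z, t -> d / V _ V: no change
surface: ovpeluppiizzuk

cell CASE=gu, CLASS=ri, TOR=ak, MOD=du:
underlying: ovpelup-u-is-i-mo
1. f -> v, k -> g, p -> b, s -> z, t -> d / _ Z: no change
2. f -> v, s -> z, t -> d / V _ V: fires at position(s) 10: ovpelupuizimo
surface: ovpelupuizimo

cell CASE=un, CLASS=fe, TOR=mi, MOD=du:
underlying: ovpelup-me-is-z-uk
1. f -> v, k -> g, p -> b, s -> z, t -> d / _ Z: fires at position(s) 11: ovpelupmeizzuk
2. f -> v, s -> z, t -> d / V _ V: no change
surface: ovpelupmeizzuk

cell CASE=gu, CLASS=fe, TOR=so, MOD=du:
underlying: ovpelup-pi-is-i-uk
1. f -> v, k -> g, p -> b, s -> z, t -> d / _ Z: no change
2. f -> v, s -> z, t -> d / V _ V: fires at position(s) 11: ovpeluppiiziuk
surface: ovpeluppiiziuk


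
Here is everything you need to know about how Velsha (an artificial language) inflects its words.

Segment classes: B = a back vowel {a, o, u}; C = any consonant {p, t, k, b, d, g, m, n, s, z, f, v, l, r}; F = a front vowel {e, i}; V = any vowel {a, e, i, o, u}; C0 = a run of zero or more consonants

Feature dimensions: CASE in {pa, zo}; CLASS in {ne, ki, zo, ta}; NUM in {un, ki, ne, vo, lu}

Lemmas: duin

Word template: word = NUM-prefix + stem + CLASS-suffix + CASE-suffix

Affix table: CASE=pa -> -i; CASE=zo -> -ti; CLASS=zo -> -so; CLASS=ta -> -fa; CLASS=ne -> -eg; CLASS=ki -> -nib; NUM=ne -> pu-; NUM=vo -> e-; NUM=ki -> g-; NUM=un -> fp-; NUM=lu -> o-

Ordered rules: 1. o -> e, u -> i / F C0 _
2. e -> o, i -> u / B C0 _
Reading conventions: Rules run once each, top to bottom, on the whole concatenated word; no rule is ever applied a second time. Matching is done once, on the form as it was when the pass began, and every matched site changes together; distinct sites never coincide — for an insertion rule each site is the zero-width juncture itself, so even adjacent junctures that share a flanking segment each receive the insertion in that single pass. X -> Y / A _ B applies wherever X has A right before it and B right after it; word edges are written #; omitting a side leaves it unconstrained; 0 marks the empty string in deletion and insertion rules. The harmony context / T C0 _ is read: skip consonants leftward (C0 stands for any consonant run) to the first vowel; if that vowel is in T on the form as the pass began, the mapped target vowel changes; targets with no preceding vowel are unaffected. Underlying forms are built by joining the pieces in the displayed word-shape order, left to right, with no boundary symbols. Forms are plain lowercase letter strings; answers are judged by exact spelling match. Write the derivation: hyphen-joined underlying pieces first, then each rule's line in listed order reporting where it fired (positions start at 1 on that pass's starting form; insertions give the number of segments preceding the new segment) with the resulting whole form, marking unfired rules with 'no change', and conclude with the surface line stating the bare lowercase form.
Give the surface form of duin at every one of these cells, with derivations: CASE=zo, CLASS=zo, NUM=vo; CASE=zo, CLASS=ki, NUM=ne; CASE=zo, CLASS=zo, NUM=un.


cell CASE=zo, CLASS=zo, NUM=vo:
underlying: e-duin-so-ti
1. o -> e, u -> i / F C0 _: fires at position(s) 3, 7: ediinseti
2. e -> o, i -> u / B C0 _: no change
surface: ediinseti

cell CASE=zo, CLASS=ki, NUM=ne:
underlying: pu-duin-nib-ti
1. o -> e, u -> i / F C0 _: no change
2. e -> o, i -> u / B C0 _: fires at position(s) 5: puduunnibti
surface: puduunnibti

cell CASE=zo, CLASS=zo, NUM=un:
underlying: fp-duin-so-ti
1. o -> e, u -> i / F C0 _: fires at position(s) 8: fpduinseti
2. e -> o, i -> u / B C0 _: fires at position(s) 5: fpduunseti
surface: fpduunseti


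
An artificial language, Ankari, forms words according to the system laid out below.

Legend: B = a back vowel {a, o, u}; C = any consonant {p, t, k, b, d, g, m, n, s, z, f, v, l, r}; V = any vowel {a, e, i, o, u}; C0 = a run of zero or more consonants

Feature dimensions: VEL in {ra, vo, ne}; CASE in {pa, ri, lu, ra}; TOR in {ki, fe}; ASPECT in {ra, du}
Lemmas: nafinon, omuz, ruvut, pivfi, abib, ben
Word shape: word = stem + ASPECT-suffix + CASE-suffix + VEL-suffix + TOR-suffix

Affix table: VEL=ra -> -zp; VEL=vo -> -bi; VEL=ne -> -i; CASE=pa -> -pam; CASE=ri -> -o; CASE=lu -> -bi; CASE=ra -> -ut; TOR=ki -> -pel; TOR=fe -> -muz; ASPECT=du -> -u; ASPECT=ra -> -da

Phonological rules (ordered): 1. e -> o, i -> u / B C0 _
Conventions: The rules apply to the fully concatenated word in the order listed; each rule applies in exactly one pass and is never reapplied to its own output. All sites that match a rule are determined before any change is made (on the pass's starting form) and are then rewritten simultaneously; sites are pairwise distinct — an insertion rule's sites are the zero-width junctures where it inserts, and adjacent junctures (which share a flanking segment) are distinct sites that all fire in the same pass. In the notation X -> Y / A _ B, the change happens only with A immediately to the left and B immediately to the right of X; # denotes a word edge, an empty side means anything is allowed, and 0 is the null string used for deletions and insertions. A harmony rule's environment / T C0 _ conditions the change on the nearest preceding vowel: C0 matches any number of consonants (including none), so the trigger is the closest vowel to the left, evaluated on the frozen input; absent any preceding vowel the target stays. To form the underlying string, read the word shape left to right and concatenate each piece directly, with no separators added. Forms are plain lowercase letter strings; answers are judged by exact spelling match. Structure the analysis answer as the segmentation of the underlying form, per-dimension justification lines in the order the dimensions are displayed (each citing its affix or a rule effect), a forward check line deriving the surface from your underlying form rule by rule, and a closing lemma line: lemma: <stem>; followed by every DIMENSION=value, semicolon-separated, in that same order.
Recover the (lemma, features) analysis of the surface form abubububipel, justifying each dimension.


underlying: abib-u-bi-bi-pel
VEL=vo - signalled by the affix -bi
CASE=lu - signalled by the affix -bi
TOR=ki - signalled by the affix -pel
ASPECT=du - signalled by the affix -u
check: abibubibipel -> abubububipel
lemma: abib; VEL=vo; CASE=lu; TOR=ki; ASPECT=du


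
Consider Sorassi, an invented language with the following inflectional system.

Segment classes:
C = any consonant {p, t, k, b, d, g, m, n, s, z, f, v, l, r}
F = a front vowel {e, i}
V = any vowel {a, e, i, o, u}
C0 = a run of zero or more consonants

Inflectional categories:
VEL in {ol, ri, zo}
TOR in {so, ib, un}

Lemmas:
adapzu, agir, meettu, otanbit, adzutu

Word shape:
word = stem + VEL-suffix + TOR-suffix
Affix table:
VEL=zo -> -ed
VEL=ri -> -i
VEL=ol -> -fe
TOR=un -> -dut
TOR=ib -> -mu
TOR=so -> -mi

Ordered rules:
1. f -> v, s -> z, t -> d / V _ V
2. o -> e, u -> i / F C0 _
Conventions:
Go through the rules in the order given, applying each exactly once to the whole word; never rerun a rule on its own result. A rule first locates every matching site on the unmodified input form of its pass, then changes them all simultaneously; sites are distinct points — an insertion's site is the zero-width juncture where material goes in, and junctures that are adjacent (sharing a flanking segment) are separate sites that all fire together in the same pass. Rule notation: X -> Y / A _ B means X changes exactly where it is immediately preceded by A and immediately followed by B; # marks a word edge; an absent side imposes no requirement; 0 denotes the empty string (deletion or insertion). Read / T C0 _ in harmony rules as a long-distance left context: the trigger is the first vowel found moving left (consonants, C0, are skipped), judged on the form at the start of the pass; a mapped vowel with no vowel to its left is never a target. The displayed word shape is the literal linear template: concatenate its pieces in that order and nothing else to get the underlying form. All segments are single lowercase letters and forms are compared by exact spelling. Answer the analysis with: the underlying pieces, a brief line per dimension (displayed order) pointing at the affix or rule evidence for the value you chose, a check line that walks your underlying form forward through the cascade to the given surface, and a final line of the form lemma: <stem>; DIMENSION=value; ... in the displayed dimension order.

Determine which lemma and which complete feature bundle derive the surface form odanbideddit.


underlying: otanbit-ed-dut
VEL=zo - signalled by the affix -ed
TOR=un - signalled by the affix -dut
check: otanbiteddut -> odanbideddut -> odanbideddit
lemma: otanbit; VEL=zo; TOR=un


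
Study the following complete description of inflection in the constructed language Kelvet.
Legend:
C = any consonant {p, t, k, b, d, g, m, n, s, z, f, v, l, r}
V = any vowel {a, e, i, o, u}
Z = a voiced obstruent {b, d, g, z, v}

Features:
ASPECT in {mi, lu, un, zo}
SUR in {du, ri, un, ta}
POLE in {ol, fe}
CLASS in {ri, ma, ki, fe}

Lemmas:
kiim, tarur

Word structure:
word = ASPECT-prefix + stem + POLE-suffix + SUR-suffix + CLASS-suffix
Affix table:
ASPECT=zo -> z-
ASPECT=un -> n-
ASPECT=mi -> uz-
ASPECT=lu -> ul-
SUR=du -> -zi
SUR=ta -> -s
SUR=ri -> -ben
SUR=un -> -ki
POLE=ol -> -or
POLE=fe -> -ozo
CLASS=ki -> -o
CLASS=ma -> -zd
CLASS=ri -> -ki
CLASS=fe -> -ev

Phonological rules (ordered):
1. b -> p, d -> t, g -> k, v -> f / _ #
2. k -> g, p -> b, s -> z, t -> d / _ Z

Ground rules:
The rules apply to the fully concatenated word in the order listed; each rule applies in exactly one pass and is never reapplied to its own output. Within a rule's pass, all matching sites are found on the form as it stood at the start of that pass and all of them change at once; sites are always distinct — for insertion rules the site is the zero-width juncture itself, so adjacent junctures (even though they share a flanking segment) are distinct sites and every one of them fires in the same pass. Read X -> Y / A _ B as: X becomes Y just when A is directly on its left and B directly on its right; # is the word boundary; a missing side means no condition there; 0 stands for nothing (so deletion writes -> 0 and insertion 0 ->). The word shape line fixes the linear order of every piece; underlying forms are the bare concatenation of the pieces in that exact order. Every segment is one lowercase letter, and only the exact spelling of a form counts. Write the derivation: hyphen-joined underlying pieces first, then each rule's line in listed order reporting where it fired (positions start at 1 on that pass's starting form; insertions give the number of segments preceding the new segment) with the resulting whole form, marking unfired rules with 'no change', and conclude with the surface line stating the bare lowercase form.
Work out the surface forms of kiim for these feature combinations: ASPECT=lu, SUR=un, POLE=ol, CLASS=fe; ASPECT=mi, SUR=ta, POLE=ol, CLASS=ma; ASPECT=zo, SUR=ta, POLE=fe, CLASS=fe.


cell ASPECT=lu, SUR=un, POLE=ol, CLASS=fe:
underlying: ul-kiim-or-ki-ev
1. b -> p, d -> t, g -> k, v -> f / _ #: fires at position(s) 12: ulkiimorkief
2. k -> g, p -> b, s -> z, t -> d / _ Z: no change
surface: ulkiimorkief

cell ASPECT=mi, SUR=ta, POLE=ol, CLASS=ma:
underlying: uz-kiim-or-s-zd
1. b -> p, d -> t, g -> k, v -> f / _ #: fires at position(s) 11: uzkiimorszt
2. k -> g, p -> b, s -> z, t -> d / _ Z: fires at position(s) 9: uzkiimorzzt
surface: uzkiimorzzt

cell ASPECT=zo, SUR=ta, POLE=fe, CLASS=fe:
underlying: z-kiim-ozo-s-ev
1. b -> p, d -> t, g -> k, v -> f / _ #: fires at position(s) 11: zkiimozosef
2. k -> g, p -> b, s -> z, t -> d / _ Z: no change
surface: zkiimozosef
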